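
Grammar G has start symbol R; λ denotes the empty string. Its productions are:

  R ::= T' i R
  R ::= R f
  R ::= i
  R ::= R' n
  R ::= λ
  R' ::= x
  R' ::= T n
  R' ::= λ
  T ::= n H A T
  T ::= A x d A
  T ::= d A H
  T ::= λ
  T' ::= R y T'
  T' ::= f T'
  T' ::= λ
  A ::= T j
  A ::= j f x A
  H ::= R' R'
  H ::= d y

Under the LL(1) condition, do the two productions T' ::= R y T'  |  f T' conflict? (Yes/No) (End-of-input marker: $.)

FIRST(R y T') = { d, f, i, j, n, x, y } and FIRST(f T') = { f }.
Both contain f, so the two alternatives are not disjoint — LL(1) conflict.

Yes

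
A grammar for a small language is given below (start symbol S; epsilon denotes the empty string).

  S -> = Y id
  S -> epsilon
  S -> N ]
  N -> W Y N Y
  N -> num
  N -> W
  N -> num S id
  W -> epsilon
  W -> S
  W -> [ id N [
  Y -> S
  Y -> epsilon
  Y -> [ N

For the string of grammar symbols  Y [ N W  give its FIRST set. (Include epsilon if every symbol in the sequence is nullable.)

{ =, [, ], num }

Add FIRST(Y)\{epsilon} = { =, [, ], num }; Y is nullable, continue.
[ is a terminal; add {[} and stop.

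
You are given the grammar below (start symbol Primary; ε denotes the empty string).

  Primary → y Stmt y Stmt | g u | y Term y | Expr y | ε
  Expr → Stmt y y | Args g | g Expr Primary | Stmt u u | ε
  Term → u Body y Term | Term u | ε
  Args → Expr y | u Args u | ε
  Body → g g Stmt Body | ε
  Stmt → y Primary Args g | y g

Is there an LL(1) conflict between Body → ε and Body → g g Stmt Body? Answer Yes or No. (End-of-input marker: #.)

No

FIRST(ε) = { ε } and FIRST(g g Stmt Body) = { g }.
The first is nullable but FOLLOW(Body) = { y } is disjoint from FIRST of the second.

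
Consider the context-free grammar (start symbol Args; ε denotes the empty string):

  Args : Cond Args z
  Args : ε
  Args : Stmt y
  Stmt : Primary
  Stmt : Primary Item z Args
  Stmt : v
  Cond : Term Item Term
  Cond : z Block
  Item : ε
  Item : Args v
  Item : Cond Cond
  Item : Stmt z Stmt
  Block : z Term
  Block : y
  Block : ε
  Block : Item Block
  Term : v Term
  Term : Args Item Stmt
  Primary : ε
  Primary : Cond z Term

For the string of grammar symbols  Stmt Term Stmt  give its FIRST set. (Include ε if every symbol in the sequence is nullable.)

{ v, y, z, ε }

Add FIRST(Stmt)\{ε} = { v, y, z }; Stmt is nullable, continue.
Add FIRST(Term)\{ε} = { v, y, z }; Term is nullable, continue.
Add FIRST(Stmt)\{ε} = { v, y, z }; Stmt is nullable, continue.
Every symbol is nullable, so include ε.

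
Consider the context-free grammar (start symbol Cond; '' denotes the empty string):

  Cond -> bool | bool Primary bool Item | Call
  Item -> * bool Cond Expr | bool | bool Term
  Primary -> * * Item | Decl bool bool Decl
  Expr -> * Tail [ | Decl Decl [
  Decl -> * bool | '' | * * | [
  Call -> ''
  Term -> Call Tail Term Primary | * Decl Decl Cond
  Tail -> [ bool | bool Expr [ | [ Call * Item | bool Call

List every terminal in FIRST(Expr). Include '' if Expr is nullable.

{ *, [ }

Expr -> * Tail [ contributes {*}.
From Expr -> Decl Decl [: Decl, Decl nullable, take FIRST(Decl) ∪ FIRST(Decl) ∪ {[} = { *, [ }.
Union: FIRST(Expr) = { *, [ }.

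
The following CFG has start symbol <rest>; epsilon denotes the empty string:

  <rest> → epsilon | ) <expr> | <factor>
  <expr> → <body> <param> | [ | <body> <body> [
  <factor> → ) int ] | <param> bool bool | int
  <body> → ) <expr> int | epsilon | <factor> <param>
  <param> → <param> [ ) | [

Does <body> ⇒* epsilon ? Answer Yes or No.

<body> has an epsilon-production, so <body> ⇒ epsilon.

Yes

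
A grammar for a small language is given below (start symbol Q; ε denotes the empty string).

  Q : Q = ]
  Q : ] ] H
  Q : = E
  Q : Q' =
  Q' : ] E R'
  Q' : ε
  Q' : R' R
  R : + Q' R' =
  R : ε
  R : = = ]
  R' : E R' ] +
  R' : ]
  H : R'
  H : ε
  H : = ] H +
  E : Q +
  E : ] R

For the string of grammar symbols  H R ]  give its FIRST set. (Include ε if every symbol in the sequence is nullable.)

{ +, =, ] }

Add FIRST(H)\{ε} = { =, ] }; H is nullable, continue.
Add FIRST(R)\{ε} = { +, = }; R is nullable, continue.
] is a terminal; add {]} and stop.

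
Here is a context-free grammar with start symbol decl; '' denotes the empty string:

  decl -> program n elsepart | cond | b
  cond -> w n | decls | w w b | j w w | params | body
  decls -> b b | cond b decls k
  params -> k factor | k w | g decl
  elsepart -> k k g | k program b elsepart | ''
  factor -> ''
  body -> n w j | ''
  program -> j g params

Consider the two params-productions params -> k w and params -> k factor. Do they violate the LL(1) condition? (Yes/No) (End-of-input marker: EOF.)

Yes

FIRST(k w) = { k } and FIRST(k factor) = { k }.
Both contain k, so the two alternatives are not disjoint — LL(1) conflict.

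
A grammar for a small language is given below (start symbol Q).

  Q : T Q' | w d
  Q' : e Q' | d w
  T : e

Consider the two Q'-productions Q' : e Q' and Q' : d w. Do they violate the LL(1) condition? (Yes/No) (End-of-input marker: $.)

FIRST(e Q') = { e } and FIRST(d w) = { d }.
The FIRST sets are disjoint and neither alternative is nullable — no conflict.

No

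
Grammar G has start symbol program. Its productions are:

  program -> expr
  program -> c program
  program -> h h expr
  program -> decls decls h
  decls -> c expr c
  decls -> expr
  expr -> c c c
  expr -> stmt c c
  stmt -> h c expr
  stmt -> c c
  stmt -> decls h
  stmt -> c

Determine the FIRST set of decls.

{ c, h }

decls -> c expr c contributes {c}.
From decls -> expr: add FIRST(expr) = { c, h }.
Union: FIRST(decls) = { c, h }.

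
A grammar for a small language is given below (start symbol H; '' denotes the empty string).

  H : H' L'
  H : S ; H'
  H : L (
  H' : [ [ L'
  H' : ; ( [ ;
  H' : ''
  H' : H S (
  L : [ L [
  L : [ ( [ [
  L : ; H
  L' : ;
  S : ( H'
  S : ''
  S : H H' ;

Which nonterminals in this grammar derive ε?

{ H', S }

Directly nullable (have an ''-production): H', S.
No other nonterminal has a production whose RHS symbols are all nullable.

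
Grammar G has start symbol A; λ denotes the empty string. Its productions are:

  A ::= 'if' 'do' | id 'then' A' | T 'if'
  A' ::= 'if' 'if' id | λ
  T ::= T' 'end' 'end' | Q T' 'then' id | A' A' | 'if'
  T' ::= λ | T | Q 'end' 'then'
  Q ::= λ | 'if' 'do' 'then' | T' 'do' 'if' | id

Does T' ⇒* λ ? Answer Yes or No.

T' has an λ-production, so T' ⇒ λ.

Yes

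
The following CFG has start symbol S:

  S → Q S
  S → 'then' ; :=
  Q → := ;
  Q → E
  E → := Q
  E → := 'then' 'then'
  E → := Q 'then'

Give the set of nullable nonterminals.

No nonterminal has an empty production or an RHS whose symbols are all nullable.

{ } (none)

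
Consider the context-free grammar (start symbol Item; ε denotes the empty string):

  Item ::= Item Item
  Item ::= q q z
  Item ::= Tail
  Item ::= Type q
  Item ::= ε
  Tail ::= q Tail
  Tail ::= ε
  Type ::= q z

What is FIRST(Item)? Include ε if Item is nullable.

{ q, ε }

From Item ::= Item Item: Item, Item nullable, take FIRST(Item) ∪ FIRST(Item) = { q }; also ε since the whole RHS is nullable.
Item ::= q q z contributes {q}.
From Item ::= Tail: add FIRST(Tail) = { q, ε } (including ε since Tail is nullable).
From Item ::= Type q: add FIRST(Type) = { q }.
Item ::= ε contributes ε.
Union: FIRST(Item) = { q, ε }.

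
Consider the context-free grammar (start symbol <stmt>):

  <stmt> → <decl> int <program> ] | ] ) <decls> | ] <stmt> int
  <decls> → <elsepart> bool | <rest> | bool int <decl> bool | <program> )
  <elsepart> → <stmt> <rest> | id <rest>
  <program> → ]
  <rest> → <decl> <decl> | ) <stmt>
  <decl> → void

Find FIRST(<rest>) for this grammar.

From <rest> → <decl> <decl>: add FIRST(<decl>) = { void }.
<rest> → ) <stmt> contributes {)}.
Union: FIRST(<rest>) = { ), void }.

{ ), void }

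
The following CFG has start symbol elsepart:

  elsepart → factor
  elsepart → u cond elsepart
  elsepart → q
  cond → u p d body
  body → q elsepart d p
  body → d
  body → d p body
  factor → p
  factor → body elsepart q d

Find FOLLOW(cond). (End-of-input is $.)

In elsepart → u cond elsepart: add FIRST(elsepart) = { d, p, q, u }.
Union: FOLLOW(cond) = { d, p, q, u }.

{ d, p, q, u }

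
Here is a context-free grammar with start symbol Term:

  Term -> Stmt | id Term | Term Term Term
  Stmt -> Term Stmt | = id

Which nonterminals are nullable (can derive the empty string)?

No nonterminal has an empty production or an RHS whose symbols are all nullable.

{ } (none)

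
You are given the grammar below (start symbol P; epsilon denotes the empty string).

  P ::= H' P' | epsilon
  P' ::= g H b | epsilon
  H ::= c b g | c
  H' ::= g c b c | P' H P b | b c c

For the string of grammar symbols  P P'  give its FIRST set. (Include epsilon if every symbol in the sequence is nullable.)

Add FIRST(P)\{epsilon} = { b, c, g }; P is nullable, continue.
Add FIRST(P')\{epsilon} = { g }; P' is nullable, continue.
Every symbol is nullable, so include epsilon.

{ b, c, g, epsilon }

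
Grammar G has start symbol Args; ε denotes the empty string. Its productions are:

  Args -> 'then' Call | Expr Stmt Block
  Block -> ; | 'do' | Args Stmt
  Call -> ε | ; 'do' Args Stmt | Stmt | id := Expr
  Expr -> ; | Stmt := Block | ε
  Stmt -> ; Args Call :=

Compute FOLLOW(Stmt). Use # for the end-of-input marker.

{ #, 'do', 'then', :=, ;, id }

In Args -> Expr Stmt Block: add FIRST(Block) = { 'do', 'then', ; }.
In Block -> Args Stmt: Stmt is at the end, add FOLLOW(Block) = { #, :=, ;, id }.
In Call -> ; 'do' Args Stmt: Stmt is at the end, add FOLLOW(Call) = { #, :=, ;, id }.
In Call -> Stmt: Stmt is at the end, add FOLLOW(Call) = { #, :=, ;, id }.
In Expr -> Stmt := Block: add FIRST(:= Block) = { := }.
Union: FOLLOW(Stmt) = { #, 'do', 'then', :=, ;, id }.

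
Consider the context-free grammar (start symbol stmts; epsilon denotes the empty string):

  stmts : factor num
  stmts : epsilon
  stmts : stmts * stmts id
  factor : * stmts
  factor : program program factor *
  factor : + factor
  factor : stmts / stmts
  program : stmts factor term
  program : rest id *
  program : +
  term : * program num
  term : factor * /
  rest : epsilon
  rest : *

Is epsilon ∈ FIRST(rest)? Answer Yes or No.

rest has an epsilon-production, so rest ⇒ epsilon.

Yes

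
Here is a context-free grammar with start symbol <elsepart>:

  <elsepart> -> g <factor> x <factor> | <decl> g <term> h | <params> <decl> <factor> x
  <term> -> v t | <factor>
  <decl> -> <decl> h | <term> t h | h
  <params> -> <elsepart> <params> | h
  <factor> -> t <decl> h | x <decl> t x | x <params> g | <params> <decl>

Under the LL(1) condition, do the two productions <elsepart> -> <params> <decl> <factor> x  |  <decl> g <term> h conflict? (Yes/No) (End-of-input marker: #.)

Yes

FIRST(<params> <decl> <factor> x) = { g, h, t, v, x } and FIRST(<decl> g <term> h) = { g, h, t, v, x }.
Both contain g, so the two alternatives are not disjoint — LL(1) conflict.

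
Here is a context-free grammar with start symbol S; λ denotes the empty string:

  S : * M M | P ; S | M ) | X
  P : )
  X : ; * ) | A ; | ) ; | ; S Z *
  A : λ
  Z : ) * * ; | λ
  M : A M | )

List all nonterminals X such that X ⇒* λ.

{ A, Z }

Directly nullable (have an λ-production): A, Z.
No other nonterminal has a production whose RHS symbols are all nullable.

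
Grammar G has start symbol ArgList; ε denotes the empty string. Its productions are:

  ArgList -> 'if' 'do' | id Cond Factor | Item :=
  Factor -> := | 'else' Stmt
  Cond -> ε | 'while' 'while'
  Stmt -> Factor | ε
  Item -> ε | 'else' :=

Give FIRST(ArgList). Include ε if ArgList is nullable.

{ 'else', 'if', :=, id }

ArgList -> 'if' 'do' contributes {'if'}.
ArgList -> id Cond Factor contributes {id}.
From ArgList -> Item :=: Item nullable, take FIRST(Item) ∪ {:=} = { 'else', := }.
Union: FIRST(ArgList) = { 'else', 'if', :=, id }.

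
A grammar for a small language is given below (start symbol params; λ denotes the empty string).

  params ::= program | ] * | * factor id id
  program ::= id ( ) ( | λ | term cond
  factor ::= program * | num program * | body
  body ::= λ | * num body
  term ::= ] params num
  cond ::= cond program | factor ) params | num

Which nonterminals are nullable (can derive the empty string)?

Directly nullable (have an λ-production): program, body.
params ::= program with every symbol nullable, so params is nullable.
factor ::= body with every symbol nullable, so factor is nullable.
No other nonterminal has a production whose RHS symbols are all nullable.

{ body, factor, params, program }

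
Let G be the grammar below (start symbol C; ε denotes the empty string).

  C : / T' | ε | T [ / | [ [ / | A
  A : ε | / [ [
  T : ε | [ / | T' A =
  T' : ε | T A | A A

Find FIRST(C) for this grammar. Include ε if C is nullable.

{ /, =, [, ε }

C : / T' contributes {/}.
C : ε contributes ε.
From C : T [ /: T nullable, take FIRST(T) ∪ {[} = { /, =, [ }.
C : [ [ / contributes {[}.
From C : A: add FIRST(A) = { /, ε } (including ε since A is nullable).
Union: FIRST(C) = { /, =, [, ε }.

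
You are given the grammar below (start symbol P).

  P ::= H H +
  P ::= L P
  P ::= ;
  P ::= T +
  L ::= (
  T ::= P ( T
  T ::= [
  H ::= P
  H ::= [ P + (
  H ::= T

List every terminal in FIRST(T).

{ (, ;, [ }

From T ::= P ( T: add FIRST(P) = { (, ;, [ }.
T ::= [ contributes {[}.
Union: FIRST(T) = { (, ;, [ }.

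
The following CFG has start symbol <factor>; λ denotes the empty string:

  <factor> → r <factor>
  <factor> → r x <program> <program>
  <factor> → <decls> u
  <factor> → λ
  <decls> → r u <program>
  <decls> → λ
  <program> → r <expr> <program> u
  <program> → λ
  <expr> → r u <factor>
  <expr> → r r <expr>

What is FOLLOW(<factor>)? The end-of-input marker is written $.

{ $, r, u }

<factor> is the start symbol, so $ ∈ FOLLOW(<factor>).
In <factor> → r <factor>: <factor> is at the end, add FOLLOW(<factor>) = { $, r, u }.
In <expr> → r u <factor>: <factor> is at the end, add FOLLOW(<expr>) = { r, u }.
Union: FOLLOW(<factor>) = { $, r, u }.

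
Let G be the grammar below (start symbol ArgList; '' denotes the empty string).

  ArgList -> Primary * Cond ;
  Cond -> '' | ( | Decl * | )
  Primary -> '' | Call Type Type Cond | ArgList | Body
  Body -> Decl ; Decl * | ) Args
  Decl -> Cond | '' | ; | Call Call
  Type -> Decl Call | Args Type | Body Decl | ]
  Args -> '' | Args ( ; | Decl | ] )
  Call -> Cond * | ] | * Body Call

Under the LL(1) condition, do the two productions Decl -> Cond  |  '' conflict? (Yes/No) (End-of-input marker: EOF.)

Yes

FIRST(Cond) = { (, ), *, ;, ], '' } and FIRST('') = { '' }.
Both alternatives are nullable, violating the LL(1) condition.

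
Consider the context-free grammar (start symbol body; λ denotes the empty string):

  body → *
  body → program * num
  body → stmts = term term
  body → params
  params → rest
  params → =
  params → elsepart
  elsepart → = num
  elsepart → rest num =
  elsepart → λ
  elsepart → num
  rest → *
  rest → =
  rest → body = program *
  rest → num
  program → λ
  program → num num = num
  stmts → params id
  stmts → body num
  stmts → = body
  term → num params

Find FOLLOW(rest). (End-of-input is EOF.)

{ EOF, =, id, num }

In params → rest: rest is at the end, add FOLLOW(params) = { EOF, =, id, num }.
In elsepart → rest num =: add FIRST(num =) = { num }.
Union: FOLLOW(rest) = { EOF, =, id, num }.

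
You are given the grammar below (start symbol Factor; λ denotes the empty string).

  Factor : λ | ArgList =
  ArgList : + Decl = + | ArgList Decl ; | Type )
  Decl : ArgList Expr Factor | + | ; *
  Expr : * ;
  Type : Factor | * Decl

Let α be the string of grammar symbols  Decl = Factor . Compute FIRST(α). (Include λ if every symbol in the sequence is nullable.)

{ ), *, +, ; }

Add FIRST(Decl) = { ), *, +, ; }; Decl is not nullable, stop.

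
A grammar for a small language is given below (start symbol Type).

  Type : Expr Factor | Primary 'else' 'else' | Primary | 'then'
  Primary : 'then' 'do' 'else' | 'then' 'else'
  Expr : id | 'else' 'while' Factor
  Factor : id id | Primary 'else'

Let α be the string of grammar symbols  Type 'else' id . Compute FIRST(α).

{ 'else', 'then', id }

Add FIRST(Type) = { 'else', 'then', id }; Type is not nullable, stop.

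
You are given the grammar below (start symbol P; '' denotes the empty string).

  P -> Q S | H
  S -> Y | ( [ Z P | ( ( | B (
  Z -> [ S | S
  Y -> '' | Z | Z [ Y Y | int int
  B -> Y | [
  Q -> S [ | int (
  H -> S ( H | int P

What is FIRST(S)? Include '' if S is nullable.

{ (, [, int, '' }

From S -> Y: add FIRST(Y) = { (, [, int, '' } (including '' since Y is nullable).
S -> ( [ Z P contributes {(}.
S -> ( ( contributes {(}.
From S -> B (: B nullable, take FIRST(B) ∪ {(} = { (, [, int }.
Union: FIRST(S) = { (, [, int, '' }.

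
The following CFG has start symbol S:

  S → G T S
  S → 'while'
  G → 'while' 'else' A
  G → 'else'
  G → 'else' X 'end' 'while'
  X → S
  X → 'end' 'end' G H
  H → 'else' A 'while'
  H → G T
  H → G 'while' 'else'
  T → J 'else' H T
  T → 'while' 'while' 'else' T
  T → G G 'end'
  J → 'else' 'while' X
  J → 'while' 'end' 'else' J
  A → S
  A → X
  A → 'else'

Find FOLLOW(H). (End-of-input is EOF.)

{ 'else', 'end', 'while' }

In X → 'end' 'end' G H: H is at the end, add FOLLOW(X) = { 'else', 'end', 'while' }.
In T → J 'else' H T: add FIRST(T) = { 'else', 'while' }.
Union: FOLLOW(H) = { 'else', 'end', 'while' }.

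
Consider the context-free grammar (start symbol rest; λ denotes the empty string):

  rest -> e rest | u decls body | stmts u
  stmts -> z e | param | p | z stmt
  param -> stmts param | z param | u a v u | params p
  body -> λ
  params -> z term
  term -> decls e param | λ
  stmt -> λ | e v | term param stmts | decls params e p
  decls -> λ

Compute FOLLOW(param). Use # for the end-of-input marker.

In stmts -> param: param is at the end, add FOLLOW(stmts) = { p, u, z }.
In param -> stmts param: param is at the end, add FOLLOW(param) = { e, p, u, z }.
In param -> z param: param is at the end, add FOLLOW(param) = { e, p, u, z }.
In term -> decls e param: param is at the end, add FOLLOW(term) = { e, p, u, z }.
In stmt -> term param stmts: add FIRST(stmts) = { p, u, z }.
Union: FOLLOW(param) = { e, p, u, z }.

{ e, p, u, z }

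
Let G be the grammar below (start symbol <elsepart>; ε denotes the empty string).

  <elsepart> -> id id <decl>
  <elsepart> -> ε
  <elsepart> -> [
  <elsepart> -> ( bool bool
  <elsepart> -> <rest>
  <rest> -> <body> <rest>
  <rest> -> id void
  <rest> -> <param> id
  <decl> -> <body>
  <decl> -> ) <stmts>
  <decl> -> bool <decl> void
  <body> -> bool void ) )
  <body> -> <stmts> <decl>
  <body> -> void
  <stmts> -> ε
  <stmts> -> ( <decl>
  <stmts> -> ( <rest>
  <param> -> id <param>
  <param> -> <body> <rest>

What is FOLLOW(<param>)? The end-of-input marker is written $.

In <rest> -> <param> id: add FIRST(id) = { id }.
In <param> -> id <param>: <param> is at the end, add FOLLOW(<param>) = { id }.
Union: FOLLOW(<param>) = { id }.

{ id }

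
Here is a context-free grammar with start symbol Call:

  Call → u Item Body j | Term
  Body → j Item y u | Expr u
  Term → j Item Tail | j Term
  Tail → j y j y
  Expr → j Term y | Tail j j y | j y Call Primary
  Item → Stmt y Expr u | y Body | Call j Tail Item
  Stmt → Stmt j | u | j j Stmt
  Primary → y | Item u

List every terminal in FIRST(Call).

Call → u Item Body j contributes {u}.
From Call → Term: add FIRST(Term) = { j }.
Union: FIRST(Call) = { j, u }.

{ j, u }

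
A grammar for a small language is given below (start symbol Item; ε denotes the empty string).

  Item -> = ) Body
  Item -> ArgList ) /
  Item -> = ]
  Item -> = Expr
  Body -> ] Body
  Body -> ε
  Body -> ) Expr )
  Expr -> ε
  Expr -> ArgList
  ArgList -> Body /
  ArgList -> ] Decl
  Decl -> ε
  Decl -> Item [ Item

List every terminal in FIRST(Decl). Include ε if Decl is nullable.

{ ), /, =, ], ε }

Decl -> ε contributes ε.
From Decl -> Item [ Item: add FIRST(Item) = { ), /, =, ] }.
Union: FIRST(Decl) = { ), /, =, ], ε }.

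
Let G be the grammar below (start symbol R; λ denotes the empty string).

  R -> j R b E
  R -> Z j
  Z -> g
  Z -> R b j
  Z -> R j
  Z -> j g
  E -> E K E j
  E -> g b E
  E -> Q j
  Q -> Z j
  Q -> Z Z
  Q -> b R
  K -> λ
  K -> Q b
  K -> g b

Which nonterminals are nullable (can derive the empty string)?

{ K }

Directly nullable (have an λ-production): K.
No other nonterminal has a production whose RHS symbols are all nullable.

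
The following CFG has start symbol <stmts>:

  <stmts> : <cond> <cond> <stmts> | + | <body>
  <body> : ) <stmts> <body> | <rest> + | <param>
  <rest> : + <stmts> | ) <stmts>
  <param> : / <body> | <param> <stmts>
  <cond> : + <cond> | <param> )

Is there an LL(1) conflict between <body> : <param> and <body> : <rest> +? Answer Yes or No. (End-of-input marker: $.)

FIRST(<param>) = { / } and FIRST(<rest> +) = { ), + }.
The FIRST sets are disjoint and neither alternative is nullable — no conflict.

No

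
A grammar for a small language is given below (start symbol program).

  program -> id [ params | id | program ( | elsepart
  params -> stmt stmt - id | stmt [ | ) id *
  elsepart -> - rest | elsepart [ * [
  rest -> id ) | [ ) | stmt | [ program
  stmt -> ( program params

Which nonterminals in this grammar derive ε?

No nonterminal has an empty production or an RHS whose symbols are all nullable.

{ } (none)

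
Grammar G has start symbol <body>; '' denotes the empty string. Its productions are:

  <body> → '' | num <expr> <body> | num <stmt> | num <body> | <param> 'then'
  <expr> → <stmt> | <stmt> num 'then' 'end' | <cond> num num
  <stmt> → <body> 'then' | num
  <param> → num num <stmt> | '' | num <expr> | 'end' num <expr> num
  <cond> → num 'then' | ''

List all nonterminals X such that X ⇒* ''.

Directly nullable (have an ''-production): <body>, <param>, <cond>.
No other nonterminal has a production whose RHS symbols are all nullable.

{ <body>, <cond>, <param> }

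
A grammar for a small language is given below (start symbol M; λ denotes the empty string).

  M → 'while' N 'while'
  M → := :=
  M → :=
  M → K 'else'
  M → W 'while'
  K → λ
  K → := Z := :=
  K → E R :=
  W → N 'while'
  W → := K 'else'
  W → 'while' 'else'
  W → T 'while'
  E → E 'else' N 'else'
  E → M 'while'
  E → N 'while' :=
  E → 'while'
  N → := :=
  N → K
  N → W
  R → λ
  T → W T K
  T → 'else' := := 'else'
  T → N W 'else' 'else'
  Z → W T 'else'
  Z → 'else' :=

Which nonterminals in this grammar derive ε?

{ K, N, R }

Directly nullable (have an λ-production): K, R.
N → K with every symbol nullable, so N is nullable.
No other nonterminal has a production whose RHS symbols are all nullable.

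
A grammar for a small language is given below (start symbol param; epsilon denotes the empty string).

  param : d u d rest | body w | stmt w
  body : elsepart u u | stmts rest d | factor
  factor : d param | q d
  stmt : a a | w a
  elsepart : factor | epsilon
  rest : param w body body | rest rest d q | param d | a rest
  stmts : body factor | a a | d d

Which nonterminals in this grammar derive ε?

Directly nullable (have an epsilon-production): elsepart.
No other nonterminal has a production whose RHS symbols are all nullable.

{ elsepart }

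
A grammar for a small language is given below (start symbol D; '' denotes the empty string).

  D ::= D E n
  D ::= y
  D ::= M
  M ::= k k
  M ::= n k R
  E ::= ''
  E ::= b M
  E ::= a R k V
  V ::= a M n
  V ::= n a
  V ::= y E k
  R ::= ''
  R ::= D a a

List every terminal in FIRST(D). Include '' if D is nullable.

From D ::= D E n: add FIRST(D) = { k, n, y }.
D ::= y contributes {y}.
From D ::= M: add FIRST(M) = { k, n }.
Union: FIRST(D) = { k, n, y }.

{ k, n, y }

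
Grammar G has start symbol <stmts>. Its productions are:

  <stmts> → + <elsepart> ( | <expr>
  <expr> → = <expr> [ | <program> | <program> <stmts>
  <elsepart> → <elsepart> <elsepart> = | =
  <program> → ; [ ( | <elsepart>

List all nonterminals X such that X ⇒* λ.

No nonterminal has an empty production or an RHS whose symbols are all nullable.

{ } (none)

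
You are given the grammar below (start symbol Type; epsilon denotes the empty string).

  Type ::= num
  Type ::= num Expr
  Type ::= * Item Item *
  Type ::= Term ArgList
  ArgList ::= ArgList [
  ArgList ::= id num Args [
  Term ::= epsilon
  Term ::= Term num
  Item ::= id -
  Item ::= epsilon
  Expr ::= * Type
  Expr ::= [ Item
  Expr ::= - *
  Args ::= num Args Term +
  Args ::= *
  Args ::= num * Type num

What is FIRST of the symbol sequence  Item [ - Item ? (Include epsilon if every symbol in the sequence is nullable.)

Add FIRST(Item)\{epsilon} = { id }; Item is nullable, continue.
[ is a terminal; add {[} and stop.

{ [, id }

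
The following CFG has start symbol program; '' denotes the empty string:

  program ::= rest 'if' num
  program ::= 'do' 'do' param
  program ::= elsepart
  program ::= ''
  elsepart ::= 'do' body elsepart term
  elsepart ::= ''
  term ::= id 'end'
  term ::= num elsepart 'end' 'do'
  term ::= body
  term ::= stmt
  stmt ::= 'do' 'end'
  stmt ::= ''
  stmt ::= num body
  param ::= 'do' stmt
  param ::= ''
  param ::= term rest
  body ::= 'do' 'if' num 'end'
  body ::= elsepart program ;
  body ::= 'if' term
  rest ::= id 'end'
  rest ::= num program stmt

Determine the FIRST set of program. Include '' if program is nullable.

From program ::= rest 'if' num: add FIRST(rest) = { id, num }.
program ::= 'do' 'do' param contributes {'do'}.
From program ::= elsepart: add FIRST(elsepart) = { 'do', '' } (including '' since elsepart is nullable).
program ::= '' contributes ''.
Union: FIRST(program) = { 'do', id, num, '' }.

{ 'do', id, num, '' }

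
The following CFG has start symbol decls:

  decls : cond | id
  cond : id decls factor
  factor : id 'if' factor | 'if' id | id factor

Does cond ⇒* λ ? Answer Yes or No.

No

No nonterminal in this grammar is nullable.
No production of cond has an RHS whose symbols are all nullable, so cond is not nullable.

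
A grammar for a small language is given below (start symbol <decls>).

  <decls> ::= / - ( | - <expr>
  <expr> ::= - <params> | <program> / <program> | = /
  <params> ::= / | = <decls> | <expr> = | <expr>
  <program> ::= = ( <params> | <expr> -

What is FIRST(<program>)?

<program> ::= = ( <params> contributes {=}.
From <program> ::= <expr> -: add FIRST(<expr>) = { -, = }.
Union: FIRST(<program>) = { -, = }.

{ -, = }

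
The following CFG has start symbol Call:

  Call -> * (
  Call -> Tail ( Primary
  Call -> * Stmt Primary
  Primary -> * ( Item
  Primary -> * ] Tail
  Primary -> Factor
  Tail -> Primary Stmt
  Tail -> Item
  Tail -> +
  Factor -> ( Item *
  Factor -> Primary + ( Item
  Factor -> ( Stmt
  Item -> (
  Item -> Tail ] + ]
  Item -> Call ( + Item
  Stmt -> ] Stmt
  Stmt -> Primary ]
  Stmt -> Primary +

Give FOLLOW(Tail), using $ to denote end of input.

In Call -> Tail ( Primary: add FIRST(( Primary) = { ( }.
In Primary -> * ] Tail: Tail is at the end, add FOLLOW(Primary) = { $, (, *, +, ] }.
In Item -> Tail ] + ]: add FIRST(] + ]) = { ] }.
Union: FOLLOW(Tail) = { $, (, *, +, ] }.

{ $, (, *, +, ] }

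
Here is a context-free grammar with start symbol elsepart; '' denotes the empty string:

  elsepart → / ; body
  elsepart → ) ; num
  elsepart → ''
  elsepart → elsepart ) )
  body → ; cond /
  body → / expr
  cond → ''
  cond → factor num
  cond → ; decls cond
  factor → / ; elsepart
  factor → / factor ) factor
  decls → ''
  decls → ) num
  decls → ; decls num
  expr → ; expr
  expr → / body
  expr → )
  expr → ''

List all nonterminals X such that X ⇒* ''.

Directly nullable (have an ''-production): elsepart, cond, decls, expr.
No other nonterminal has a production whose RHS symbols are all nullable.

{ cond, decls, elsepart, expr }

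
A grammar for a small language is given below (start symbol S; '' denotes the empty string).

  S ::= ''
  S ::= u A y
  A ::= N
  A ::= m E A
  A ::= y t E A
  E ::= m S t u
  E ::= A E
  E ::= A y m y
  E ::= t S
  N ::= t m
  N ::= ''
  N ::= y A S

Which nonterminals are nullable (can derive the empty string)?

{ A, N, S }

Directly nullable (have an ''-production): S, N.
A ::= N with every symbol nullable, so A is nullable.
No other nonterminal has a production whose RHS symbols are all nullable.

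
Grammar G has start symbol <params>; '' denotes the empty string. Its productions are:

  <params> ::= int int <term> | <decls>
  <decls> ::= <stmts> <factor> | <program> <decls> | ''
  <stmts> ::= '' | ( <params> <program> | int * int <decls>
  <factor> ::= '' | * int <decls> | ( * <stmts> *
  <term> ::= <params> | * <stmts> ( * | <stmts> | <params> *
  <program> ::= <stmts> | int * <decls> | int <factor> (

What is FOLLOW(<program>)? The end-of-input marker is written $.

{ $, (, *, int }

In <decls> ::= <program> <decls>: add FIRST(<decls>)\{''} = { (, *, int }.
  Since <decls> is nullable, also add FOLLOW(<decls>) = { $, (, *, int }.
In <stmts> ::= ( <params> <program>: <program> is at the end, add FOLLOW(<stmts>) = { $, (, *, int }.
Union: FOLLOW(<program>) = { $, (, *, int }.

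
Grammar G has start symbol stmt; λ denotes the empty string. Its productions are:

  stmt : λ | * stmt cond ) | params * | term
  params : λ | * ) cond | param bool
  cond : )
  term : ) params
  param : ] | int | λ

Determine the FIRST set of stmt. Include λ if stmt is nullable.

{ ), *, ], bool, int, λ }

stmt : λ contributes λ.
stmt : * stmt cond ) contributes {*}.
From stmt : params *: params nullable, take FIRST(params) ∪ {*} = { *, ], bool, int }.
From stmt : term: add FIRST(term) = { ) }.
Union: FIRST(stmt) = { ), *, ], bool, int, λ }.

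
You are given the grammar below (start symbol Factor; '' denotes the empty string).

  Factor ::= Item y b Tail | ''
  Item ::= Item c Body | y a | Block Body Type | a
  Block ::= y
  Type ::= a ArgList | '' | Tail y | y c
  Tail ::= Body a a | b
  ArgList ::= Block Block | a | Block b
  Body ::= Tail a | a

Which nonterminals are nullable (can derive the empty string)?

{ Factor, Type }

Directly nullable (have an ''-production): Factor, Type.
No other nonterminal has a production whose RHS symbols are all nullable.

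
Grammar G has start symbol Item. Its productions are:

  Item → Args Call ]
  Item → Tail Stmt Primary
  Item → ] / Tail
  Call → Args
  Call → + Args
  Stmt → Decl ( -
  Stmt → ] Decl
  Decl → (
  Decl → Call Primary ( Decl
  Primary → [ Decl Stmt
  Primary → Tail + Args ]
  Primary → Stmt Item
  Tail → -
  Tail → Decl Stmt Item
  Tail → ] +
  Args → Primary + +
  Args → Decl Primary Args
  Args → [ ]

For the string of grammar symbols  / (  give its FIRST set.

{ / }

/ is a terminal; add {/} and stop.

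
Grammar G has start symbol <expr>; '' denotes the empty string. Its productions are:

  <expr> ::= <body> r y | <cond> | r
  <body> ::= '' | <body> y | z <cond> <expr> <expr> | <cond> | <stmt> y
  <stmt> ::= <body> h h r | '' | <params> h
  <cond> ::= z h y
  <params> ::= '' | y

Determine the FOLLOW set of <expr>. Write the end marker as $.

<expr> is the start symbol, so $ ∈ FOLLOW(<expr>).
In <body> ::= z <cond> <expr> <expr>: add FIRST(<expr>) = { h, r, y, z }.
In <body> ::= z <cond> <expr> <expr>: <expr> is at the end, add FOLLOW(<body>) = { h, r, y }.
Union: FOLLOW(<expr>) = { $, h, r, y, z }.

{ $, h, r, y, z }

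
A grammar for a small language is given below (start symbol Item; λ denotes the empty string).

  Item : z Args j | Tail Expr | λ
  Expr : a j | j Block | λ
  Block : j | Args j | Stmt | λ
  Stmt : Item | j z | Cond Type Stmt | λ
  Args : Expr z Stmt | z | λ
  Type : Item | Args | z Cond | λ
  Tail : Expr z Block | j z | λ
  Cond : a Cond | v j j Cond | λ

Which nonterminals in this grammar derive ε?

{ Args, Block, Cond, Expr, Item, Stmt, Tail, Type }

Directly nullable (have an λ-production): Item, Expr, Block, Stmt, Args, Type, Tail, Cond.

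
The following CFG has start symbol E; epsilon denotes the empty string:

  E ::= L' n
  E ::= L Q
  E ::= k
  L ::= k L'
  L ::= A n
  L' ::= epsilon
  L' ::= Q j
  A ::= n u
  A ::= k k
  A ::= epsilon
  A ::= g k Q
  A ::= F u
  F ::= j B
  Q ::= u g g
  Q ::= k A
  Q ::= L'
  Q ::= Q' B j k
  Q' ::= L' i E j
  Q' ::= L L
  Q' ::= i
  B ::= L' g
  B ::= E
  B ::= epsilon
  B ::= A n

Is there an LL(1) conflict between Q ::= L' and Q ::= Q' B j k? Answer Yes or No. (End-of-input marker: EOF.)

FIRST(L') = { g, i, j, k, n, u, epsilon } and FIRST(Q' B j k) = { g, i, j, k, n, u }.
Both contain g, so the two alternatives are not disjoint — LL(1) conflict.

Yes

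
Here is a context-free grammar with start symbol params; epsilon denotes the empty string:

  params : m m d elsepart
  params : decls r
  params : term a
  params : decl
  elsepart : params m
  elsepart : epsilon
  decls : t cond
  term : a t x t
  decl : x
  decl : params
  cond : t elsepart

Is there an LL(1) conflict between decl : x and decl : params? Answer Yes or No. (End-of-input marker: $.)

FIRST(x) = { x } and FIRST(params) = { a, m, t, x }.
Both contain x, so the two alternatives are not disjoint — LL(1) conflict.

Yes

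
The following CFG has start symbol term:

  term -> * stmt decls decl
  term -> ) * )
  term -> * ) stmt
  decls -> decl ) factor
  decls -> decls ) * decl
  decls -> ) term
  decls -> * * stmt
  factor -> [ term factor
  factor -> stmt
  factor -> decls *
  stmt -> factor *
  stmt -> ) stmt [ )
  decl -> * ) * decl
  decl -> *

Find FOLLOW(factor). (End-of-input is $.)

{ ), * }

In decls -> decl ) factor: factor is at the end, add FOLLOW(decls) = { ), * }.
In factor -> [ term factor: factor is at the end, add FOLLOW(factor) = { ), * }.
In stmt -> factor *: add FIRST(*) = { * }.
Union: FOLLOW(factor) = { ), * }.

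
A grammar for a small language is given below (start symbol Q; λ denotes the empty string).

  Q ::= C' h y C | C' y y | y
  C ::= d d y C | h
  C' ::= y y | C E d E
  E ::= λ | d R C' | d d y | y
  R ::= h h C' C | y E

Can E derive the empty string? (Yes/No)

E has an λ-production, so E ⇒ λ.

Yes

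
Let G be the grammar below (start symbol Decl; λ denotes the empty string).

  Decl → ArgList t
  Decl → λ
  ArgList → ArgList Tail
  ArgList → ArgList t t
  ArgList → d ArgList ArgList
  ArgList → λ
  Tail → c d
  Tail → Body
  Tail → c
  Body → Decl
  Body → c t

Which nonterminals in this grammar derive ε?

Directly nullable (have an λ-production): Decl, ArgList.
Body → Decl with every symbol nullable, so Body is nullable.
Tail → Body with every symbol nullable, so Tail is nullable.

{ ArgList, Body, Decl, Tail }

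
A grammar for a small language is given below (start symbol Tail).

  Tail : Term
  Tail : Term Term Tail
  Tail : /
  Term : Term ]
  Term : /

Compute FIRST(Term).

From Term : Term ]: add FIRST(Term) = { / }.
Term : / contributes {/}.
Union: FIRST(Term) = { / }.

{ / }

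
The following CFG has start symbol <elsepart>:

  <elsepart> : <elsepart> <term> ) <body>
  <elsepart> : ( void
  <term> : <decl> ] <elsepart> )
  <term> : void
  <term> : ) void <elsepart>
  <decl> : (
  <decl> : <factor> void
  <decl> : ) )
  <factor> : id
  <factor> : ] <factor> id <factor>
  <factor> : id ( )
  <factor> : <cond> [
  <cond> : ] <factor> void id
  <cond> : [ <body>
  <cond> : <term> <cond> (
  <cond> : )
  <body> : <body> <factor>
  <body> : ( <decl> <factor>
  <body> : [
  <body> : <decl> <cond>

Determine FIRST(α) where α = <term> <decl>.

{ (, ), [, ], id, void }

Add FIRST(<term>) = { (, ), [, ], id, void }; <term> is not nullable, stop.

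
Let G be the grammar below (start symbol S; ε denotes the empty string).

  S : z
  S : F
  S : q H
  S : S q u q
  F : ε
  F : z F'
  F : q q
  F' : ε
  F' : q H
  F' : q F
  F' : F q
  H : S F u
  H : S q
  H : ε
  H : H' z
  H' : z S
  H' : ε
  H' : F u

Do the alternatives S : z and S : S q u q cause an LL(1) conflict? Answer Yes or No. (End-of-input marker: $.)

FIRST(z) = { z } and FIRST(S q u q) = { q, z }.
Both contain z, so the two alternatives are not disjoint — LL(1) conflict.

Yes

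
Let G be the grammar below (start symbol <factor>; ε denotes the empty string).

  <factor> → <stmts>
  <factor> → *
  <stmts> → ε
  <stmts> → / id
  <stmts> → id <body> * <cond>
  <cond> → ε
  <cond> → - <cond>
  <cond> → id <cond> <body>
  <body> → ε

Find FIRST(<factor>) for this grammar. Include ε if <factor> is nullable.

{ *, /, id, ε }

From <factor> → <stmts>: add FIRST(<stmts>) = { /, id, ε } (including ε since <stmts> is nullable).
<factor> → * contributes {*}.
Union: FIRST(<factor>) = { *, /, id, ε }.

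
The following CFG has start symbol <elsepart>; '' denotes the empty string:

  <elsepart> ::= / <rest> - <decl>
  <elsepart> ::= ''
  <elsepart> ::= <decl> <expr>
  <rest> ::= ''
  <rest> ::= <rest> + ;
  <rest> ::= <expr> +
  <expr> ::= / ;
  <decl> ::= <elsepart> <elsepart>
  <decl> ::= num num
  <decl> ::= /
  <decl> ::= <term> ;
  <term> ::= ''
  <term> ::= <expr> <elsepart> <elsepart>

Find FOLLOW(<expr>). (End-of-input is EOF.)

In <elsepart> ::= <decl> <expr>: <expr> is at the end, add FOLLOW(<elsepart>) = { EOF, /, ;, num }.
In <rest> ::= <expr> +: add FIRST(+) = { + }.
In <term> ::= <expr> <elsepart> <elsepart>: add FIRST(<elsepart> <elsepart>)\{''} = { /, ;, num }.
  Since <elsepart> <elsepart> is nullable, also add FOLLOW(<term>) = { ; }.
Union: FOLLOW(<expr>) = { EOF, +, /, ;, num }.

{ EOF, +, /, ;, num }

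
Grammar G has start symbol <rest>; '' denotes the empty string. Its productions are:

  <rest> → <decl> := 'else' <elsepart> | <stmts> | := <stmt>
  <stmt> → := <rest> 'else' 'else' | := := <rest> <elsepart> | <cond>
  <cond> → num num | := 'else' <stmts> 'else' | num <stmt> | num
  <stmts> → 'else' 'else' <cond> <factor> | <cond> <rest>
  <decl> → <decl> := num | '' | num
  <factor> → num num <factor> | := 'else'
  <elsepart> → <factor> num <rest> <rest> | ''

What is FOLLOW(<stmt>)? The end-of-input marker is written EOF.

In <rest> → := <stmt>: <stmt> is at the end, add FOLLOW(<rest>) = { EOF, 'else', :=, num }.
In <cond> → num <stmt>: <stmt> is at the end, add FOLLOW(<cond>) = { EOF, 'else', :=, num }.
Union: FOLLOW(<stmt>) = { EOF, 'else', :=, num }.

{ EOF, 'else', :=, num }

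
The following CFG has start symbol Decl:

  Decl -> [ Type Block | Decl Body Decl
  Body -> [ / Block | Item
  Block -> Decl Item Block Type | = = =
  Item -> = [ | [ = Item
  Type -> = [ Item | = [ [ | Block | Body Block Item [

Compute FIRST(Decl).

{ [ }

Decl -> [ Type Block contributes {[}.
From Decl -> Decl Body Decl: add FIRST(Decl) = { [ }.
Union: FIRST(Decl) = { [ }.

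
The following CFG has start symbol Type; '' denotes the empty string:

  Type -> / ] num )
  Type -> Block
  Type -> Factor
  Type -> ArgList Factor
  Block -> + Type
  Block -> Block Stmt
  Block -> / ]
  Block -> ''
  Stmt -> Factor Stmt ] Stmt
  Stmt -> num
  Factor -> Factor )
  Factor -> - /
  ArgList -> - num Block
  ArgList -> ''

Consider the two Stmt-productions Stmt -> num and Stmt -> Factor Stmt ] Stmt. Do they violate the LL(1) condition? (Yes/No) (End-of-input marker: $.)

FIRST(num) = { num } and FIRST(Factor Stmt ] Stmt) = { - }.
The FIRST sets are disjoint and neither alternative is nullable — no conflict.

No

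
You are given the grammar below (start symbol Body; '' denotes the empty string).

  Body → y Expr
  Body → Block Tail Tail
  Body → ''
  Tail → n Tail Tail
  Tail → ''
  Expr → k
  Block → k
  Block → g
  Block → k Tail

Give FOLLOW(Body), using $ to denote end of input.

Body is the start symbol, so $ ∈ FOLLOW(Body).
Union: FOLLOW(Body) = { $ }.

{ $ }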